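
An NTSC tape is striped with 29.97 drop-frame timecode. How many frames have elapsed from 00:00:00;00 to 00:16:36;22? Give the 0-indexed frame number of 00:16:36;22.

29872

Complete 10-minute blocks: 1, each 17982 frames → 17982.
Remaining 6 whole minutes in the current block: 1800 + 5 × 1798 = 10790 frames.
Within the current minute: 36 × 30 + 22 − 2 = 1100 (labels ;00/;01 skipped at this minute). Total = 17982 + 10790 + 1100 = 29872.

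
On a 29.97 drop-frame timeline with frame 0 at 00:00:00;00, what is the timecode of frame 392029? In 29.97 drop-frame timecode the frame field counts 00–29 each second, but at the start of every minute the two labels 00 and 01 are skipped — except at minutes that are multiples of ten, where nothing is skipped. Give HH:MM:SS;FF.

03:38:00;23

Each 10-minute DF block holds 10 × 60 × 30 − 9 × 2 = 17982 frames. 392029 ÷ 17982 → 21 full blocks, remainder 14407.
Within the partial block the first minute is 1800 frames and each further minute 1798, so 8 further minute boundaries passed. Total skipped labels = 18 × 21 + 2 × 8 = 394.
Non-drop label index = 392029 + 394 = 392423; at 30 labels/s that is 03:38:00:23, i.e. DF 03:38:00;23.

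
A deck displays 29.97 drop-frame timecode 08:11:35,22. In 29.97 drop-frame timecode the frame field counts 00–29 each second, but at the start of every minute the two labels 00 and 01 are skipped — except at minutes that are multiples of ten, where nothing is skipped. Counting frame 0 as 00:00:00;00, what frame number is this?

Complete 10-minute blocks: 49, each 17982 frames → 881118.
Remaining 1 whole minute in the current block: 1800 + 0 × 1798 = 1800 frames.
Within the current minute: 35 × 30 + 22 − 2 = 1070 (labels ;00/;01 skipped at this minute). Total = 881118 + 1800 + 1070 = 883988.

883988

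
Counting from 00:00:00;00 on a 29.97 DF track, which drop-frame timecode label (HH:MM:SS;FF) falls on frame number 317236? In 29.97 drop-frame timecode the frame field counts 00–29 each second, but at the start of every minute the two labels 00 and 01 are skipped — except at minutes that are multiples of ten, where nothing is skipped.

Ten DF minutes hold 17982 frames, so frame 317236 lies in block 17 (frames 305694–323675) with 11542 frames into that block.
The block's first minute is 1800 frames and the rest 1798 each; 11542 frames reaches minute 6, so 17 × 18 + 6 × 2 = 318 labels have been skipped so far.
Adding those back, label number 317236 + 318 = 317554 at 30 labels/s is 10585 s + 4 f = 2 h 56 min 25 s frame 4, i.e. 02:56:25;04.

02:56:25;04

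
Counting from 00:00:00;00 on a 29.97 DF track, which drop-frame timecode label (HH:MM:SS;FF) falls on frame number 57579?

00:32:01;07

Each 10-minute DF block holds 10 × 60 × 30 − 9 × 2 = 17982 frames. 57579 ÷ 17982 → 3 full blocks, remainder 3633.
Within the partial block the first minute is 1800 frames and each further minute 1798, so 2 further minute boundaries passed. Total skipped labels = 18 × 3 + 2 × 2 = 58.
Non-drop label index = 57579 + 58 = 57637; at 30 labels/s that is 00:32:01:07, i.e. DF 00:32:01;07.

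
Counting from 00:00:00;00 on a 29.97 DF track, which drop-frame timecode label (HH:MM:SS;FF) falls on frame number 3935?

00:02:11;09

Each 10-minute DF block holds 10 × 60 × 30 − 9 × 2 = 17982 frames. 3935 ÷ 17982 → 0 full blocks, remainder 3935.
Within the partial block the first minute is 1800 frames and each further minute 1798, so 2 further minute boundaries passed. Total skipped labels = 18 × 0 + 2 × 2 = 4.
Non-drop label index = 3935 + 4 = 3939; at 30 labels/s that is 00:02:11:09, i.e. DF 00:02:11;09.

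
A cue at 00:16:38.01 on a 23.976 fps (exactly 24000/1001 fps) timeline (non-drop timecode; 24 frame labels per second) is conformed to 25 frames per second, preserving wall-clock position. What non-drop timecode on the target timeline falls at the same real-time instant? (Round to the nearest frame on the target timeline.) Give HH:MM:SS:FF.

Source frame index: (0×3600 + 16×60 + 38) × 24 + 1 = 23953.
Real time: 23953 / (24000/1001) = 23976953/24000 s.
Target frame: (23976953/24000) × (25) = 23976953/960 ≈ 24975.993 → 24976.
At 25 labels/s: frame 24976 → 00:16:39:01.

00:16:39:01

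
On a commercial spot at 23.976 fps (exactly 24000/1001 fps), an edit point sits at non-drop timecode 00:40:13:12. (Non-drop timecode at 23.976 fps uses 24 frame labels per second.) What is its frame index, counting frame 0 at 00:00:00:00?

57924

Total seconds to the label: (0 × 3600 + 40 × 60 + 13) = 2413.
Frame index = 2413 × 24 + 12 = 57924.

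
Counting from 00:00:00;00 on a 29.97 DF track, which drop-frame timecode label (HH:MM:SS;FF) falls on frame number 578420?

05:21:39;28

Ten DF minutes hold 17982 frames, so frame 578420 lies in block 32 (frames 575424–593405) with 2996 frames into that block.
The block's first minute is 1800 frames and the rest 1798 each; 2996 frames reaches minute 1, so 32 × 18 + 1 × 2 = 578 labels have been skipped so far.
Adding those back, label number 578420 + 578 = 578998 at 30 labels/s is 19299 s + 28 f = 5 h 21 min 39 s frame 28, i.e. 05:21:39;28.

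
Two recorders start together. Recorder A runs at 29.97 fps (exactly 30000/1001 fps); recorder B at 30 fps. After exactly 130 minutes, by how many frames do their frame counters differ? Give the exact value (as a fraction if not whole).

18000/77 frames

130 min = 7800 s.
A emits 30000/1001 × 7800 = 18000000/77 frames; B emits 30 × 7800 = 234000.
Difference = 18000/77 frames (≈ 233.7662); B is ahead of A.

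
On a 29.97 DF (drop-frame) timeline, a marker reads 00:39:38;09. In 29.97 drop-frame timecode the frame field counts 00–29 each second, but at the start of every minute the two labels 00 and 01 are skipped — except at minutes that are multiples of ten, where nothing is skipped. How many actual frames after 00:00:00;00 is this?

Complete 10-minute blocks: 3, each 17982 frames → 53946.
Remaining 9 whole minutes in the current block: 1800 + 8 × 1798 = 16184 frames.
Within the current minute: 38 × 30 + 9 − 2 = 1147 (labels ;00/;01 skipped at this minute). Total = 53946 + 16184 + 1147 = 71277.

71277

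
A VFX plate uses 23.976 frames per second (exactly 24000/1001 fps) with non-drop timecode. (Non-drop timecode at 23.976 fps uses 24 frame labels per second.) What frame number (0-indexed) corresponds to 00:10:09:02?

Total seconds to the label: (0 × 3600 + 10 × 60 + 9) = 609.
Frame index = 609 × 24 + 2 = 14618.

14618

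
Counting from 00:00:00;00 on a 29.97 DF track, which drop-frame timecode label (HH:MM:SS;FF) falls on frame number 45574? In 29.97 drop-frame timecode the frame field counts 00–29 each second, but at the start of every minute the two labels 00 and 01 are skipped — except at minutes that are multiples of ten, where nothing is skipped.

00:25:20;20

Each 10-minute DF block holds 10 × 60 × 30 − 9 × 2 = 17982 frames. 45574 ÷ 17982 → 2 full blocks, remainder 9610.
Within the partial block the first minute is 1800 frames and each further minute 1798, so 5 further minute boundaries passed. Total skipped labels = 18 × 2 + 2 × 5 = 46.
Non-drop label index = 45574 + 46 = 45620; at 30 labels/s that is 00:25:20:20, i.e. DF 00:25:20;20.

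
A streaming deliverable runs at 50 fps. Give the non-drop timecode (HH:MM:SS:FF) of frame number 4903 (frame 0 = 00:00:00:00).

00:01:38:03

4903 ÷ 50 = 98 full seconds, remainder 3 frames.
98 s = 0 h 1 min 38 s.
Timecode: 00:01:38:03.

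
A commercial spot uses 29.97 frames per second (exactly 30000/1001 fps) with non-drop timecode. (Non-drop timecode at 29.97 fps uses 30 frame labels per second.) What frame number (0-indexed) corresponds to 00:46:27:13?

Total seconds to the label: (0 × 3600 + 46 × 60 + 27) = 2787.
Frame index = 2787 × 30 + 13 = 83623.

frame 83623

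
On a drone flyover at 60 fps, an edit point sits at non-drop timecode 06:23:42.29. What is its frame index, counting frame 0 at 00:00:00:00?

frame 1381349

Total seconds to the label: (6 × 3600 + 23 × 60 + 42) = 23022.
Frame index = 23022 × 60 + 29 = 1381349.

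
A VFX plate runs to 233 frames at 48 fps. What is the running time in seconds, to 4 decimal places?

Running time = 233 × 1/48 = 233/48 s ≈ 4.8542 s.

4.8542 seconds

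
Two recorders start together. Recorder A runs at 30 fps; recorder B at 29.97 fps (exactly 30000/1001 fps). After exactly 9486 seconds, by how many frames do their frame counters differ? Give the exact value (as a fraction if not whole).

A emits 30 × 9486 = 284580 frames; B emits 30000/1001 × 9486 = 284580000/1001.
Difference = 284580/1001 frames (≈ 284.2957); B is behind A.

284580/1001 frames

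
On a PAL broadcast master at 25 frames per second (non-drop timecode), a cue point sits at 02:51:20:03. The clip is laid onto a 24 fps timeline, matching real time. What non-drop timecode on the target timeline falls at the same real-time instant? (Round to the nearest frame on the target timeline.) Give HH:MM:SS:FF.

02:51:20:03

Source frame index: (2×3600 + 51×60 + 20) × 25 + 3 = 257003.
Real time: 257003 / (25) = 257003/25 s.
Target frame: (257003/25) × (24) = 6168072/25 ≈ 246722.880 → 246723.
At 24 labels/s: frame 246723 → 02:51:20:03.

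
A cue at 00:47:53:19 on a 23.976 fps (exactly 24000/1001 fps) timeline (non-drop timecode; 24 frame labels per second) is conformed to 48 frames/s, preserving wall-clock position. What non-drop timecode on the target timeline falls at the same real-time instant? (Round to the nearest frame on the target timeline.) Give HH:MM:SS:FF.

Source frame index: (0×3600 + 47×60 + 53) × 24 + 19 = 68971.
Real time: 68971 / (24000/1001) = 69039971/24000 s.
Target frame: (69039971/24000) × (48) = 69039971/500 ≈ 138079.942 → 138080.
At 48 labels/s: frame 138080 → 00:47:56:32.

00:47:56:32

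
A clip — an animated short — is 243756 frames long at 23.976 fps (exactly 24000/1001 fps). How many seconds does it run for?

10166.6565 seconds

Running time = 243756 / (24000/1001) = 10166.6565 s.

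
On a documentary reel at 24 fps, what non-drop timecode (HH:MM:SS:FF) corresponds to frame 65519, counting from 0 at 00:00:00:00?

00:45:29:23

65519 ÷ 24 = 2729 full seconds, remainder 23 frames.
2729 s = 0 h 45 min 29 s.
Timecode: 00:45:29:23.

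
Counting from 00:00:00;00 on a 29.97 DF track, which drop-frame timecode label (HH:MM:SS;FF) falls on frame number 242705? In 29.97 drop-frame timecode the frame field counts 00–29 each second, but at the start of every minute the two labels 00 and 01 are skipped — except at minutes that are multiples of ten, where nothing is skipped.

02:14:58;07

Each 10-minute DF block holds 10 × 60 × 30 − 9 × 2 = 17982 frames. 242705 ÷ 17982 → 13 full blocks, remainder 8939.
Within the partial block the first minute is 1800 frames and each further minute 1798, so 4 further minute boundaries passed. Total skipped labels = 18 × 13 + 2 × 4 = 242.
Non-drop label index = 242705 + 242 = 242947; at 30 labels/s that is 02:14:58:07, i.e. DF 02:14:58;07.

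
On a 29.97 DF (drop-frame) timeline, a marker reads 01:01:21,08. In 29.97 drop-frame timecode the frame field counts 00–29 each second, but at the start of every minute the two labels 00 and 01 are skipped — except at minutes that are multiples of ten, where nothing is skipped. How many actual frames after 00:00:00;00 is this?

110328

Complete 10-minute blocks: 6, each 17982 frames → 107892.
Remaining 1 whole minute in the current block: 1800 + 0 × 1798 = 1800 frames.
Within the current minute: 21 × 30 + 8 − 2 = 636 (labels ;00/;01 skipped at this minute). Total = 107892 + 1800 + 636 = 110328.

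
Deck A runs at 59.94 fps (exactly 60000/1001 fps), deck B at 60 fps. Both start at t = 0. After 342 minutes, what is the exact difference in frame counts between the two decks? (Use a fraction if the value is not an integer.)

342 min = 20520 s.
A emits 60000/1001 × 20520 = 1231200000/1001 frames; B emits 60 × 20520 = 1231200.
Difference = 1231200/1001 frames (≈ 1229.9700); B is ahead of A.

1231200/1001 frames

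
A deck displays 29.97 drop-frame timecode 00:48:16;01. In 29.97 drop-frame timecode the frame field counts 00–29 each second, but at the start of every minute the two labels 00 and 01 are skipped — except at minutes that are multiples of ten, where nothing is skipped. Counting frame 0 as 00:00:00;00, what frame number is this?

As if non-drop at 30 labels/s: (0 × 3600 + 48 × 60 + 16) × 30 + 1 = 86881.
Minute boundaries passed: 48; those not divisible by 10: 48 − 4 = 44; dropped labels = 2 × 44 = 88.
Actual frame index = 86881 − 88 = 86793.

86793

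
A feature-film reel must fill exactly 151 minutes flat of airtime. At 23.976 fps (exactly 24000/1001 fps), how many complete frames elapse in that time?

217222 frames

151 min = 9060 s.
Frames = 9060 × 24000/1001 = 217440000/1001 ≈ 217222.7772.
Complete frames: 217222.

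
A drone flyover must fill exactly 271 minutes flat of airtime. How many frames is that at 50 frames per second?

271 min = 16260 s.
Frames = 16260 × 50 = 813000.

813000 frames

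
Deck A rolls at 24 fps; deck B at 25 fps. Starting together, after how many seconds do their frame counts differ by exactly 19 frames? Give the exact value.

19 seconds

The gap grows by |25 − 24| = 1 frame per second.
Time for a 19-frame gap: 19 ÷ (1) = 19 s.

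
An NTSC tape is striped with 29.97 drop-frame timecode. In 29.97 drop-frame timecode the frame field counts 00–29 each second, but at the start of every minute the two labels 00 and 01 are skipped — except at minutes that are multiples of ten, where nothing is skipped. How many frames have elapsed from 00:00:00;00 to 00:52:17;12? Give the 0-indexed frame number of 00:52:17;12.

94028

As if non-drop at 30 labels/s: (0 × 3600 + 52 × 60 + 17) × 30 + 12 = 94122.
Minute boundaries passed: 52; those not divisible by 10: 52 − 5 = 47; dropped labels = 2 × 47 = 94.
Actual frame index = 94122 − 94 = 94028.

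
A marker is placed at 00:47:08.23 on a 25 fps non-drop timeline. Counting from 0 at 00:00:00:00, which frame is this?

frame 70723

Total seconds to the label: (0 × 3600 + 47 × 60 + 8) = 2828.
Frame index = 2828 × 25 + 23 = 70723.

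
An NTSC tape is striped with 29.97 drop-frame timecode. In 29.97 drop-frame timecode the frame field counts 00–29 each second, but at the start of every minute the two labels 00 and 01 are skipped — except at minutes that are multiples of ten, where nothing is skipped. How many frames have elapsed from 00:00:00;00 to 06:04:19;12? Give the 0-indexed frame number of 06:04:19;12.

655126

Complete 10-minute blocks: 36, each 17982 frames → 647352.
Remaining 4 whole minutes in the current block: 1800 + 3 × 1798 = 7194 frames.
Within the current minute: 19 × 30 + 12 − 2 = 580 (labels ;00/;01 skipped at this minute). Total = 647352 + 7194 + 580 = 655126.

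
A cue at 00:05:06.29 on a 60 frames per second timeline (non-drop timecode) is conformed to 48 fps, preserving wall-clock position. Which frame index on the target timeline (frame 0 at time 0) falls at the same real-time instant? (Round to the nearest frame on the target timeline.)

frame 14711

Source frame index: (0×3600 + 5×60 + 6) × 60 + 29 = 18389.
Real time: 18389 / (60) = 18389/60 s.
Target frame: (18389/60) × (48) = 73556/5 ≈ 14711.200 → 14711.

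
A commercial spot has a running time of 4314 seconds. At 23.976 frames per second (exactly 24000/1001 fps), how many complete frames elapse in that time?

Frames = 4314 × 24000/1001 = 103536000/1001 ≈ 103432.5674.
Complete frames: 103432.

103432 frames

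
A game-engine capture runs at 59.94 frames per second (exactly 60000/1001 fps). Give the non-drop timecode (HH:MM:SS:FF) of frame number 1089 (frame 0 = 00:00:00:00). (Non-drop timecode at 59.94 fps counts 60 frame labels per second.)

00:00:18:09

1089 ÷ 60 = 18 full seconds, remainder 9 frames.
18 s = 0 h 0 min 18 s.
Timecode: 00:00:18:09.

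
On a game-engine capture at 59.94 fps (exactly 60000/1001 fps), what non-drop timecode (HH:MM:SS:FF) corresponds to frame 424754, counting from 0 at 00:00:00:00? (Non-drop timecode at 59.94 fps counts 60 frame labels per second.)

01:57:59:14

424754 ÷ 60 = 7079 full seconds, remainder 14 frames.
7079 s = 1 h 57 min 59 s.
Timecode: 01:57:59:14.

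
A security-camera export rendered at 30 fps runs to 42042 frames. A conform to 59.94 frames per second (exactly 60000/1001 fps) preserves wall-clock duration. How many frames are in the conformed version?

84000 frames

Target frames = source frames × (target rate / source rate) = 42042 × (60000/1001)/(30) = 42042 × 2000/1001 = 84000.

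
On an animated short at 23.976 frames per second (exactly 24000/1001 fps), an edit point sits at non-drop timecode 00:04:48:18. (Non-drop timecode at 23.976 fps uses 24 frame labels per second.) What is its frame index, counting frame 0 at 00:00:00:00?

frame 6930

Total seconds to the label: (0 × 3600 + 4 × 60 + 48) = 288.
Frame index = 288 × 24 + 18 = 6930.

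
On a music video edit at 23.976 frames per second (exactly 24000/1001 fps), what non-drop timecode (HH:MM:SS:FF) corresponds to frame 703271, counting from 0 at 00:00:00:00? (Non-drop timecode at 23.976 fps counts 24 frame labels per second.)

703271 ÷ 24 = 29302 full seconds, remainder 23 frames.
29302 s = 8 h 8 min 22 s.
Timecode: 08:08:22:23.

08:08:22:23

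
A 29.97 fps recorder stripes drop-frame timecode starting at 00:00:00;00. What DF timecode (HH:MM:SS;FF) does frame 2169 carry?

00:01:12;11

Each 10-minute DF block holds 10 × 60 × 30 − 9 × 2 = 17982 frames. 2169 ÷ 17982 → 0 full blocks, remainder 2169.
Within the partial block the first minute is 1800 frames and each further minute 1798, so 1 further minute boundary passed. Total skipped labels = 18 × 0 + 2 × 1 = 2.
Non-drop label index = 2169 + 2 = 2171; at 30 labels/s that is 00:01:12:11, i.e. DF 00:01:12;11.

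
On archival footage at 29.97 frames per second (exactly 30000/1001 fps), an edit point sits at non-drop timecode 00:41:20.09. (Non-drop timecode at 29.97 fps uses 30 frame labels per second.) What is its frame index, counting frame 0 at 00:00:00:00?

frame 74409

Total seconds to the label: (0 × 3600 + 41 × 60 + 20) = 2480.
Frame index = 2480 × 30 + 9 = 74409.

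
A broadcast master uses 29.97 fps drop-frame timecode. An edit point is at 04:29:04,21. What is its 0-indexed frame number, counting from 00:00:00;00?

As if non-drop at 30 labels/s: (4 × 3600 + 29 × 60 + 4) × 30 + 21 = 484341.
Minute boundaries passed: 269; those not divisible by 10: 269 − 26 = 243; dropped labels = 2 × 243 = 486.
Actual frame index = 484341 − 486 = 483855.

483855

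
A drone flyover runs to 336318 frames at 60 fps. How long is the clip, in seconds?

Running time = 336318 / (60) = 5605.3 s.

5605.3 seconds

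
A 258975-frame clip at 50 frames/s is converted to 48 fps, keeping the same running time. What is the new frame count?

Target frames = source frames × (target rate / source rate) = 258975 × (48)/(50) = 258975 × 24/25 = 248616.

248616 frames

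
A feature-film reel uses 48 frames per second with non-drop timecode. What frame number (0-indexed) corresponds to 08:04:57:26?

1396682

Total seconds to the label: (8 × 3600 + 4 × 60 + 57) = 29097.
Frame index = 29097 × 48 + 26 = 1396682.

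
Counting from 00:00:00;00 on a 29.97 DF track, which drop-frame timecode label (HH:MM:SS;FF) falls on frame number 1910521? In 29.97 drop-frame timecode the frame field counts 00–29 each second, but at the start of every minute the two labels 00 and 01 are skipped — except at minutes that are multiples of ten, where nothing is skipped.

Ten DF minutes hold 17982 frames, so frame 1910521 lies in block 106 (frames 1906092–1924073) with 4429 frames into that block.
The block's first minute is 1800 frames and the rest 1798 each; 4429 frames reaches minute 2, so 106 × 18 + 2 × 2 = 1912 labels have been skipped so far.
Adding those back, label number 1910521 + 1912 = 1912433 at 30 labels/s is 63747 s + 23 f = 17 h 42 min 27 s frame 23, i.e. 17:42:27;23.

17:42:27;23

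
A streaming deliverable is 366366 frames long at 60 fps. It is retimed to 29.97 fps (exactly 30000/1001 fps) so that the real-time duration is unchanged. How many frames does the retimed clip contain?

183000 frames

Target frames = source frames × (target rate / source rate) = 366366 × (30000/1001)/(60) = 366366 × 500/1001 = 183000.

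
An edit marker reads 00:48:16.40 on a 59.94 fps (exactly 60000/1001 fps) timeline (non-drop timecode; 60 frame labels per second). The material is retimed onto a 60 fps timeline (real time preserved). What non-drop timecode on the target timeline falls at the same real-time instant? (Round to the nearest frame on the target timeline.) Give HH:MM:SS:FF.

00:48:19:34

Source frame index: (0×3600 + 48×60 + 16) × 60 + 40 = 173800.
Real time: 173800 / (60000/1001) = 869869/300 s.
Target frame: (869869/300) × (60) = 869869/5 ≈ 173973.800 → 173974.
At 60 labels/s: frame 173974 → 00:48:19:34.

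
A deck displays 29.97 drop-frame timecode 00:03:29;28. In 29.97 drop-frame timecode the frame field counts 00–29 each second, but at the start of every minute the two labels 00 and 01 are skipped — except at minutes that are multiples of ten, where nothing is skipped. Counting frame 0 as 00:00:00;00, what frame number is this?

Complete 10-minute blocks: 0, each 17982 frames → 0.
Remaining 3 whole minutes in the current block: 1800 + 2 × 1798 = 5396 frames.
Within the current minute: 29 × 30 + 28 − 2 = 896 (labels ;00/;01 skipped at this minute). Total = 0 + 5396 + 896 = 6292.

6292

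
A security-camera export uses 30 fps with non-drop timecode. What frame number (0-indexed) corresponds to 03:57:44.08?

Total seconds to the label: (3 × 3600 + 57 × 60 + 44) = 14264.
Frame index = 14264 × 30 + 8 = 427928.

427928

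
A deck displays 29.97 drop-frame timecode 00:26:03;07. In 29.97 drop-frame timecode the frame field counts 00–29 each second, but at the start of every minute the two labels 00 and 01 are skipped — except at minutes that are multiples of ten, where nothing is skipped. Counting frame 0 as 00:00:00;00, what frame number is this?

As if non-drop at 30 labels/s: (0 × 3600 + 26 × 60 + 3) × 30 + 7 = 46897.
Minute boundaries passed: 26; those not divisible by 10: 26 − 2 = 24; dropped labels = 2 × 24 = 48.
Actual frame index = 46897 − 48 = 46849.

46849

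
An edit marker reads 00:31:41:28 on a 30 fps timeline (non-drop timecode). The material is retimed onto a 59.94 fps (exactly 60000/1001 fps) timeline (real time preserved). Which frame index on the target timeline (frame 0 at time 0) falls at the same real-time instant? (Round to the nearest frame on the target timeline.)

frame 114002

Source frame index: (0×3600 + 31×60 + 41) × 30 + 28 = 57058.
Real time: 57058 / (30) = 28529/15 s.
Target frame: (28529/15) × (60000/1001) = 114116000/1001 ≈ 114001.998 → 114002.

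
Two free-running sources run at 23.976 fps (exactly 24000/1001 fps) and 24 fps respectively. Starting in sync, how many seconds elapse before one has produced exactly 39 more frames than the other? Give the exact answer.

1626.625 seconds

The gap grows by |24 − 24000/1001| = 24/1001 frames per second.
Time for a 39-frame gap: 39 ÷ (24/1001) = 1626.625 s.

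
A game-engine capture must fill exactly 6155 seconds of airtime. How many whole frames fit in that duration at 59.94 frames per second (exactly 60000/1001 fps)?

Frames = 6155 × 60000/1001 = 369300000/1001 ≈ 368931.0689.
Complete frames: 368931.

368931 frames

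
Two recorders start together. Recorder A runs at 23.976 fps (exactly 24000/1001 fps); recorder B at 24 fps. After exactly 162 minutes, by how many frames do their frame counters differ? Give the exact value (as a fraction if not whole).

162 min = 9720 s.
A emits 24000/1001 × 9720 = 233280000/1001 frames; B emits 24 × 9720 = 233280.
Difference = 233280/1001 frames (≈ 233.0470); B is ahead of A.

233280/1001 frames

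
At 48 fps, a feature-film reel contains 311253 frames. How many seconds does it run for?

Running time = 311253 / (48) = 6484.4375 s.

6484.4375 seconds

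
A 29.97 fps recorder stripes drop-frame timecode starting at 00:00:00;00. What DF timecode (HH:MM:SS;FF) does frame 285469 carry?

Each 10-minute DF block holds 10 × 60 × 30 − 9 × 2 = 17982 frames. 285469 ÷ 17982 → 15 full blocks, remainder 15739.
Within the partial block the first minute is 1800 frames and each further minute 1798, so 8 further minute boundaries passed. Total skipped labels = 18 × 15 + 2 × 8 = 286.
Non-drop label index = 285469 + 286 = 285755; at 30 labels/s that is 02:38:45:05, i.e. DF 02:38:45;05.

02:38:45;05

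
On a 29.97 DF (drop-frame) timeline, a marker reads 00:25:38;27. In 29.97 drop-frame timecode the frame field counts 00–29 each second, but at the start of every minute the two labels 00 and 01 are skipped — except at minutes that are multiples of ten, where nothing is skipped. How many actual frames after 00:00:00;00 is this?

Complete 10-minute blocks: 2, each 17982 frames → 35964.
Remaining 5 whole minutes in the current block: 1800 + 4 × 1798 = 8992 frames.
Within the current minute: 38 × 30 + 27 − 2 = 1165 (labels ;00/;01 skipped at this minute). Total = 35964 + 8992 + 1165 = 46121.

46121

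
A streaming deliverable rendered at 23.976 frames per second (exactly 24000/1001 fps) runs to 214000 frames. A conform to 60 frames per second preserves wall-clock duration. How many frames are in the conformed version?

535535 frames

Target frames = source frames × (target rate / source rate) = 214000 × (60)/(24000/1001) = 214000 × 1001/400 = 535535.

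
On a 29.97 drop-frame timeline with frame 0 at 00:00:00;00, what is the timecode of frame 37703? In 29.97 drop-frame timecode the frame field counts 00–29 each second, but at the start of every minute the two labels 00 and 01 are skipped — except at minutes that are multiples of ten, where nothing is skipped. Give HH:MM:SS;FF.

00:20:57;29

Ten DF minutes hold 17982 frames, so frame 37703 lies in block 2 (frames 35964–53945) with 1739 frames into that block.
The block's first minute is 1800 frames and the rest 1798 each; 1739 frames reaches minute 0, so 2 × 18 + 0 × 2 = 36 labels have been skipped so far.
Adding those back, label number 37703 + 36 = 37739 at 30 labels/s is 1257 s + 29 f = 0 h 20 min 57 s frame 29, i.e. 00:20:57;29.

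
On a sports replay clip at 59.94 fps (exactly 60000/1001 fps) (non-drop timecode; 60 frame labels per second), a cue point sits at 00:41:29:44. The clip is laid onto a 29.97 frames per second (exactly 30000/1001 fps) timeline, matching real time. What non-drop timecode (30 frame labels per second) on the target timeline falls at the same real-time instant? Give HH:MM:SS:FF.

00:41:29:22

Source frame index: (0×3600 + 41×60 + 29) × 60 + 44 = 149384.
Real time: 149384 / (60000/1001) = 18691673/7500 s.
Target frame: (18691673/7500) × (30000/1001) = 74692.
At 30 labels/s: frame 74692 → 00:41:29:22.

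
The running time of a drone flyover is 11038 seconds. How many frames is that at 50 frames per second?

Frames = 11038 × 50 = 551900.

551900 frames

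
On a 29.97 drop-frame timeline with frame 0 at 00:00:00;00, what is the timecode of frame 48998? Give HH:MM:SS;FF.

00:27:14;28

Each 10-minute DF block holds 10 × 60 × 30 − 9 × 2 = 17982 frames. 48998 ÷ 17982 → 2 full blocks, remainder 13034.
Within the partial block the first minute is 1800 frames and each further minute 1798, so 7 further minute boundaries passed. Total skipped labels = 18 × 2 + 2 × 7 = 50.
Non-drop label index = 48998 + 50 = 49048; at 30 labels/s that is 00:27:14:28, i.e. DF 00:27:14;28.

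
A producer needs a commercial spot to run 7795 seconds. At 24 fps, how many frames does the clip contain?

187080 frames

Frames = 7795 × 24 = 187080.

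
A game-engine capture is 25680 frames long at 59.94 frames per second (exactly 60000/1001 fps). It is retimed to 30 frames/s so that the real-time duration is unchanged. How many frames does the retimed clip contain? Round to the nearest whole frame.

12853 frames

Frames at target rate = 25680 × (30) / (60000/1001) = 321321/25 ≈ 12852.840.
Nearest whole frame: 12853.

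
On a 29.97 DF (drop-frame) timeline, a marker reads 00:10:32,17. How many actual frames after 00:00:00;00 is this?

18959

As if non-drop at 30 labels/s: (0 × 3600 + 10 × 60 + 32) × 30 + 17 = 18977.
Minute boundaries passed: 10; those not divisible by 10: 10 − 1 = 9; dropped labels = 2 × 9 = 18.
Actual frame index = 18977 − 18 = 18959.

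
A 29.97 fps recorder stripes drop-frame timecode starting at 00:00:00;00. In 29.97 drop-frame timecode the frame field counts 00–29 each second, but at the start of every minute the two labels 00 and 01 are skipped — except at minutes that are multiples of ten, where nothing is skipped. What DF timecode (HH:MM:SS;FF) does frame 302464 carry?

Each 10-minute DF block holds 10 × 60 × 30 − 9 × 2 = 17982 frames. 302464 ÷ 17982 → 16 full blocks, remainder 14752.
Within the partial block the first minute is 1800 frames and each further minute 1798, so 8 further minute boundaries passed. Total skipped labels = 18 × 16 + 2 × 8 = 304.
Non-drop label index = 302464 + 304 = 302768; at 30 labels/s that is 02:48:12:08, i.e. DF 02:48:12;08.

02:48:12;08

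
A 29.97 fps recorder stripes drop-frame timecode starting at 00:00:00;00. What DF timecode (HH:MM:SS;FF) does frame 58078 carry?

Ten DF minutes hold 17982 frames, so frame 58078 lies in block 3 (frames 53946–71927) with 4132 frames into that block.
The block's first minute is 1800 frames and the rest 1798 each; 4132 frames reaches minute 2, so 3 × 18 + 2 × 2 = 58 labels have been skipped so far.
Adding those back, label number 58078 + 58 = 58136 at 30 labels/s is 1937 s + 26 f = 0 h 32 min 17 s frame 26, i.e. 00:32:17;26.

00:32:17;26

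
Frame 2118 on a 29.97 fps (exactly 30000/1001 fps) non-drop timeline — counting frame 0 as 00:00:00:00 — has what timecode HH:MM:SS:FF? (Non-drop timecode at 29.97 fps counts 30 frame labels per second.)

2118 ÷ 30 = 70 full seconds, remainder 18 frames.
70 s = 0 h 1 min 10 s.
Timecode: 00:01:10:18.

00:01:10:18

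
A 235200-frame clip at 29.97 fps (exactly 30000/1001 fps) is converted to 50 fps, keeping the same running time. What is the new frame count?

392392 frames

Target frames = source frames × (target rate / source rate) = 235200 × (50)/(30000/1001) = 235200 × 1001/600 = 392392.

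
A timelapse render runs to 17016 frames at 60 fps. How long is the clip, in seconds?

283.6 seconds

Running time = 17016 / (60) = 283.6 s.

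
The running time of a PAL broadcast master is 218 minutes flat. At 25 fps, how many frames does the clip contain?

218 min = 13080 s.
Frames = 13080 × 25 = 327000.

327000 frames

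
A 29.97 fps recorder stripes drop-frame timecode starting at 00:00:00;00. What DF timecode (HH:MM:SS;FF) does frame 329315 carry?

Each 10-minute DF block holds 10 × 60 × 30 − 9 × 2 = 17982 frames. 329315 ÷ 17982 → 18 full blocks, remainder 5639.
Within the partial block the first minute is 1800 frames and each further minute 1798, so 3 further minute boundaries passed. Total skipped labels = 18 × 18 + 2 × 3 = 330.
Non-drop label index = 329315 + 330 = 329645; at 30 labels/s that is 03:03:08:05, i.e. DF 03:03:08;05.

03:03:08;05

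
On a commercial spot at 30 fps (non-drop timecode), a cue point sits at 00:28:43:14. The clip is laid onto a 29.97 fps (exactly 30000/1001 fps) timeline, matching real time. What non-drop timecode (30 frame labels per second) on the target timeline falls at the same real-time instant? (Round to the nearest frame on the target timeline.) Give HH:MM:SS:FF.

Source frame index: (0×3600 + 28×60 + 43) × 30 + 14 = 51704.
Real time: 51704 / (30) = 25852/15 s.
Target frame: (25852/15) × (30000/1001) = 51704000/1001 ≈ 51652.348 → 51652.
At 30 labels/s: frame 51652 → 00:28:41:22.

00:28:41:22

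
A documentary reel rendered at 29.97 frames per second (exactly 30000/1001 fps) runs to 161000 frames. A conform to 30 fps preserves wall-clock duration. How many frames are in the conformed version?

161161 frames

Target frames = source frames × (target rate / source rate) = 161000 × (30)/(30000/1001) = 161000 × 1001/1000 = 161161.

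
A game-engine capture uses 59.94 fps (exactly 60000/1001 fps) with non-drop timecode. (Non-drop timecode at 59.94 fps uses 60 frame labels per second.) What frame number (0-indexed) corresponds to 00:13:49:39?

Total seconds to the label: (0 × 3600 + 13 × 60 + 49) = 829.
Frame index = 829 × 60 + 39 = 49779.

frame 49779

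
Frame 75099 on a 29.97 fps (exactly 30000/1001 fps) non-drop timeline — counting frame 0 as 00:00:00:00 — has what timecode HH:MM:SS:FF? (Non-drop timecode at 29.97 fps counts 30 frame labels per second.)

75099 ÷ 30 = 2503 full seconds, remainder 9 frames.
2503 s = 0 h 41 min 43 s.
Timecode: 00:41:43:09.

00:41:43:09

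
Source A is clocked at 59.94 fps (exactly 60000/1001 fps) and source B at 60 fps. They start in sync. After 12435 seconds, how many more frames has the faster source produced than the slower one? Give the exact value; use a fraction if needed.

746100/1001 frames

A emits 60000/1001 × 12435 = 746100000/1001 frames; B emits 60 × 12435 = 746100.
Difference = 746100/1001 frames (≈ 745.3546); B is ahead of A.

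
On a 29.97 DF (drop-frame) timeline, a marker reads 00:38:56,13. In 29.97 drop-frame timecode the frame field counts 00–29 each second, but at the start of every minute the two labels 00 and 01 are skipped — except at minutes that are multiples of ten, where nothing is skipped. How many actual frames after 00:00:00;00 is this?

70023

Complete 10-minute blocks: 3, each 17982 frames → 53946.
Remaining 8 whole minutes in the current block: 1800 + 7 × 1798 = 14386 frames.
Within the current minute: 56 × 30 + 13 − 2 = 1691 (labels ;00/;01 skipped at this minute). Total = 53946 + 14386 + 1691 = 70023.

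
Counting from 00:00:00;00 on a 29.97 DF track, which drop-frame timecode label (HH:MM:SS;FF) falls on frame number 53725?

00:29:52;19

Ten DF minutes hold 17982 frames, so frame 53725 lies in block 2 (frames 35964–53945) with 17761 frames into that block.
The block's first minute is 1800 frames and the rest 1798 each; 17761 frames reaches minute 9, so 2 × 18 + 9 × 2 = 54 labels have been skipped so far.
Adding those back, label number 53725 + 54 = 53779 at 30 labels/s is 1792 s + 19 f = 0 h 29 min 52 s frame 19, i.e. 00:29:52;19.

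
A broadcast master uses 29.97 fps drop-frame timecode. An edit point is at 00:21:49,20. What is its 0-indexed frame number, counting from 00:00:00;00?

39252

As if non-drop at 30 labels/s: (0 × 3600 + 21 × 60 + 49) × 30 + 20 = 39290.
Minute boundaries passed: 21; those not divisible by 10: 21 − 2 = 19; dropped labels = 2 × 19 = 38.
Actual frame index = 39290 − 38 = 39252.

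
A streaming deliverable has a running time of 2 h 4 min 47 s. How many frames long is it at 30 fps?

224610 frames

2 h 4 min 47 s = 7487 s.
Frames = 7487 × 30 = 224610.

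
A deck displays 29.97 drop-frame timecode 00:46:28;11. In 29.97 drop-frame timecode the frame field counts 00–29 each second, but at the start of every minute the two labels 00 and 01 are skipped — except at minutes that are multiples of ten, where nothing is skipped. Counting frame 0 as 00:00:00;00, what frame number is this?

Complete 10-minute blocks: 4, each 17982 frames → 71928.
Remaining 6 whole minutes in the current block: 1800 + 5 × 1798 = 10790 frames.
Within the current minute: 28 × 30 + 11 − 2 = 849 (labels ;00/;01 skipped at this minute). Total = 71928 + 10790 + 849 = 83567.

83567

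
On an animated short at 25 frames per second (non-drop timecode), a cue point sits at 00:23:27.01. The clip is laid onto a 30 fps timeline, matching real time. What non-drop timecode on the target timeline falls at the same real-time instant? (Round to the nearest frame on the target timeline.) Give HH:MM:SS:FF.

Source frame index: (0×3600 + 23×60 + 27) × 25 + 1 = 35176.
Real time: 35176 / (25) = 35176/25 s.
Target frame: (35176/25) × (30) = 211056/5 ≈ 42211.200 → 42211.
At 30 labels/s: frame 42211 → 00:23:27:01.

00:23:27:01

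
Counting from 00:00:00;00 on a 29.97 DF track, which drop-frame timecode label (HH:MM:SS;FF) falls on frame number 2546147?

Ten DF minutes hold 17982 frames, so frame 2546147 lies in block 141 (frames 2535462–2553443) with 10685 frames into that block.
The block's first minute is 1800 frames and the rest 1798 each; 10685 frames reaches minute 5, so 141 × 18 + 5 × 2 = 2548 labels have been skipped so far.
Adding those back, label number 2546147 + 2548 = 2548695 at 30 labels/s is 84956 s + 15 f = 23 h 35 min 56 s frame 15, i.e. 23:35:56;15.

23:35:56;15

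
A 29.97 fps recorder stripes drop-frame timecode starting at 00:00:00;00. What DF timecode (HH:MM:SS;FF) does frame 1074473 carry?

09:57:31;19

Each 10-minute DF block holds 10 × 60 × 30 − 9 × 2 = 17982 frames. 1074473 ÷ 17982 → 59 full blocks, remainder 13535.
Within the partial block the first minute is 1800 frames and each further minute 1798, so 7 further minute boundaries passed. Total skipped labels = 18 × 59 + 2 × 7 = 1076.
Non-drop label index = 1074473 + 1076 = 1075549; at 30 labels/s that is 09:57:31:19, i.e. DF 09:57:31;19.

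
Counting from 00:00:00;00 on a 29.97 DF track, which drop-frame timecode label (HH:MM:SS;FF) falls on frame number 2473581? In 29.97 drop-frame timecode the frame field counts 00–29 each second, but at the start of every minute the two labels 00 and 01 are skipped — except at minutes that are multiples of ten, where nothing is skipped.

22:55:35;07

Each 10-minute DF block holds 10 × 60 × 30 − 9 × 2 = 17982 frames. 2473581 ÷ 17982 → 137 full blocks, remainder 10047.
Within the partial block the first minute is 1800 frames and each further minute 1798, so 5 further minute boundaries passed. Total skipped labels = 18 × 137 + 2 × 5 = 2476.
Non-drop label index = 2473581 + 2476 = 2476057; at 30 labels/s that is 22:55:35:07, i.e. DF 22:55:35;07.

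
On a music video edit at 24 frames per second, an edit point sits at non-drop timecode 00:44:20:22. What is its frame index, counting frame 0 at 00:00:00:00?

63862

Total seconds to the label: (0 × 3600 + 44 × 60 + 20) = 2660.
Frame index = 2660 × 24 + 22 = 63862.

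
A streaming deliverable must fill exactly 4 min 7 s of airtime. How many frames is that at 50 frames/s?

12350 frames

4 min 7 s = 247 s.
Frames = 247 × 50 = 12350.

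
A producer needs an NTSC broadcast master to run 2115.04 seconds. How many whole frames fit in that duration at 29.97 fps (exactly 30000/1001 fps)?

63387 frames

Frames = 2115.04 × 30000/1001 = 63451200/1001 ≈ 63387.8122.
Complete frames: 63387.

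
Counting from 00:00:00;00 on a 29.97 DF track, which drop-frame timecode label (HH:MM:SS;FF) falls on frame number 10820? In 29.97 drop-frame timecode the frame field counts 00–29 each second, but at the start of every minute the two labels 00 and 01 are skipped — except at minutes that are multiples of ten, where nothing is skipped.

00:06:01;02

Ten DF minutes hold 17982 frames, so frame 10820 lies in block 0 (frames 0–17981) with 10820 frames into that block.
The block's first minute is 1800 frames and the rest 1798 each; 10820 frames reaches minute 6, so 0 × 18 + 6 × 2 = 12 labels have been skipped so far.
Adding those back, label number 10820 + 12 = 10832 at 30 labels/s is 361 s + 2 f = 0 h 6 min 1 s frame 2, i.e. 00:06:01;02.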